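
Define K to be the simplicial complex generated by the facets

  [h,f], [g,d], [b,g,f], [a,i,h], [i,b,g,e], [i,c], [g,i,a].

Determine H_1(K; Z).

H_1 ≅ Z.

Take the total order a < b < c < d < e < f < g < h < i on the vertex set. Then K (dimension 3) consists of the simplices:

  0-simplices (9): a, b, c, d, e, f, g, h, i
  1-simplices (15): ag, ah, ai, be, bf, bg, bi, ci, dg, eg, ei, fg, fh, gi, hi
  2-simplices (7): agi, ahi, beg, bei, bfg, bgi, egi
  3-simplices (1): begi

giving chain groups C_0 ≅ Z^9, C_1 ≅ Z^15, C_2 ≅ Z^7, C_3 ≅ Z^1.

∂_1: C_1 → C_0 maps an edge to its endpoints' difference, ∂[p,q] = q − p.
The 9×15 boundary matrix has rank 8 and Smith normal form diag(1,1,1,1,1,1,1,1).

The boundary map ∂_2: C_2 → C_1 acts by ∂[p,q,r] = [q,r] − [p,r] + [p,q]. For instance
  ∂agi = gi − ai + ag,
  ∂bgi = gi − bi + bg.
The resulting 15×7 matrix has rank 6, and its Smith normal form has invariant factors (1,1,1,1,1,1).

Boundary ∂_3: C_3 → C_2 sends each 3-simplex σ to the alternating sum Σ_i (−1)^i (σ with its i-th vertex removed). For instance
  ∂begi = egi − bgi + bei − beg.
The 7×1 boundary matrix has rank 1 and Smith normal form diag(1).

Reading off H_k = ker ∂_k / im ∂_{k+1}:

  H_1: rank ker ∂_1 − rank ∂_2 = (15 − 8) − 6 = 1, and the invariant factors of ∂_2 are all 1, so H_1 ≅ Z.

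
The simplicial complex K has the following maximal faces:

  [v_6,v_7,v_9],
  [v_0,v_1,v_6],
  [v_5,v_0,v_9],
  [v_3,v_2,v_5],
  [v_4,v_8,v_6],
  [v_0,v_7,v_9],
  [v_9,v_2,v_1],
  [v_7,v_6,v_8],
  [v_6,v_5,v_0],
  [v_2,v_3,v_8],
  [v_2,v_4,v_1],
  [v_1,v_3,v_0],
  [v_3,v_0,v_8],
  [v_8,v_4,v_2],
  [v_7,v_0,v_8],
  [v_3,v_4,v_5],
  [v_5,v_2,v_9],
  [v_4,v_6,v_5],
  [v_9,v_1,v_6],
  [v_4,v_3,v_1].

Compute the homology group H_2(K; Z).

H_2 = 0.

Fix the vertex order v_0 < v_1 < v_2 < v_3 < v_4 < v_5 < v_6 < v_7 < v_8 < v_9 and write every simplex with vertices in increasing order. Then dim K = 2 and the simplices of K are:

  0-simplices (10): [v_0], [v_1], [v_2], [v_3], [v_4], [v_5], [v_6], [v_7], [v_8], [v_9]
  1-simplices (30): (30 of them)
  2-simplices (20): (20 of them)

Hence C_0 ≅ Z^10, C_1 ≅ Z^30, C_2 ≅ Z^20.

Boundary ∂_1: C_1 → C_0 is given by ∂[p,q] = [q] − [p].
The resulting 10×30 matrix has rank 9, and its Smith normal form has invariant factors (1,1,1,1,1,1,1,1,1).

The boundary map ∂_2: C_2 → C_1 acts by ∂[p,q,r] = [q,r] − [p,r] + [p,q]. For instance
  ∂[v_1,v_2,v_4] = [v_2,v_4] − [v_1,v_4] + [v_1,v_2],
  ∂[v_0,v_3,v_8] = [v_3,v_8] − [v_0,v_8] + [v_0,v_3].
The resulting 30×20 matrix has rank 20, and its Smith normal form has invariant factors (1,1,1,1,1,1,1,1,1,1,1,1,1,1,1,1,1,1,1,2).

Now H_k = ker ∂_k / im ∂_{k+1}, so:

  H_2: rank ker ∂_2 − rank ∂_3 = (20 − 20) − 0 = 0, and there is no ∂_3, so H_2 = 0.

(K is a triangulation of the Klein bottle.)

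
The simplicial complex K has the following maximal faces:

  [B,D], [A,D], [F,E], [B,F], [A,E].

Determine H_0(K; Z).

H_0 = Z.

Take the total order A < B < D < E < F on the vertex set. Then K (dimension 1) consists of the simplices:

  0-simplices (5): A, B, D, E, F
  1-simplices (5): AD, AE, BD, BF, EF

so the chain groups are C_0 ≅ Z^5, C_1 ≅ Z^5.

Boundary ∂_1: C_1 → C_0 sends each edge [p,q] (with p < q) to q − p. For instance
  ∂BF = F − B.
The resulting 5×5 matrix has rank 4, and its Smith normal form has invariant factors (1,1,1,1).

Now H_k = ker ∂_k / im ∂_{k+1}, so:

  H_0: rank C_0 − rank ∂_1 = 5 − 4 = 1, and the invariant factors of ∂_1 are all 1, so H_0 = Z.

(K is a triangulation of the circle S^1.)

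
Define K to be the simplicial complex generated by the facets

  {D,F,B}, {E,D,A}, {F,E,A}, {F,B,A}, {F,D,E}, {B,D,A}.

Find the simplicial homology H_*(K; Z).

We work with the vertex ordering A < B < D < E < F. The simplices of K, each written with vertices in increasing order, are:

  0-simplices (5): A, B, D, E, F
  1-simplices (9): AB, AD, AE, AF, BD, BF, DE, DF, EF
  2-simplices (6): ABD, ABF, ADE, AEF, BDF, DEF

giving chain groups C_0 ≅ Z^5, C_1 ≅ Z^9, C_2 ≅ Z^6.

Boundary ∂_1: C_1 → C_0 is given by ∂[p,q] = [q] − [p]. For instance
  ∂DF = F − D.
The resulting 5×9 matrix has rank 4, and its Smith normal form has invariant factors (1,1,1,1).

Boundary ∂_2: C_2 → C_1 sends each 2-simplex [p,q,r] to [q,r] − [p,r] + [p,q]. For instance
  ∂ABD = BD − AD + AB,
  ∂DEF = EF − DF + DE.
This gives a 9×6 integer matrix of rank 5; reducing to Smith normal form yields diagonal entries (1,1,1,1,1).

Now H_k = ker ∂_k / im ∂_{k+1}, so:

  H_0: rank C_0 − rank ∂_1 = 5 − 4 = 1, and the invariant factors of ∂_1 are all 1, so H_0 ≅ Z.
  H_1: rank ker ∂_1 − rank ∂_2 = (9 − 4) − 5 = 0, and the invariant factors of ∂_2 are all 1, so H_1 ≅ 0.
  H_2: rank ker ∂_2 − rank ∂_3 = (6 − 5) − 0 = 1, and there is no ∂_3, so H_2 ≅ Z.

(K is a triangulation of the 2-sphere S^2.)

H_0 = Z,  H_1 = 0,  H_2 = Z.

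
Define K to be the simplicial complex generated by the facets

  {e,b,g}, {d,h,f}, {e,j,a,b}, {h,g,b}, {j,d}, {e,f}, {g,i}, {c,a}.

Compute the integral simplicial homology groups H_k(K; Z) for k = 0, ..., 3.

H_0 ≅ Z,  H_1 ≅ Z^2,  H_2 = 0,  H_3 = 0.

K has 10 vertices, 17 edges, 7 triangles, 1 3-simplex.
rank ∂_0 = 0, rank ∂_1 = 9 ⇒ b_0 = 10 − 0 − 9 = 1; all invariant factors of ∂_1 are 1 so no torsion. So H_0 = Z.
rank ∂_1 = 9, rank ∂_2 = 6 ⇒ b_1 = 17 − 9 − 6 = 2; all invariant factors of ∂_2 are 1 so no torsion. So H_1 = Z^2.
rank ∂_2 = 6, rank ∂_3 = 1 ⇒ b_2 = 7 − 6 − 1 = 0; all invariant factors of ∂_3 are 1 so no torsion. So H_2 = 0.
rank ∂_3 = 1, rank ∂_4 = 0 ⇒ b_3 = 1 − 1 − 0 = 0. So H_3 = 0.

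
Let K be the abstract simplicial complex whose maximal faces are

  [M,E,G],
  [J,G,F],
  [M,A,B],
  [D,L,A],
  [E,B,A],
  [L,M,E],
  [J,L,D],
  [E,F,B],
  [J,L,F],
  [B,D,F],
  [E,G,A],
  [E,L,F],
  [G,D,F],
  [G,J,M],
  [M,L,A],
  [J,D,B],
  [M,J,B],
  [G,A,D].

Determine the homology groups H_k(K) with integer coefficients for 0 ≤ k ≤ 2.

Order the vertices as A < B < D < E < F < G < J < L < M. Listing each simplex with vertices in this order, K has dimension 2 with simplices:

  0-simplices (9): A, B, D, E, F, G, J, L, M
  1-simplices (27): AB, AD, AE, AG, AL, AM, BD, BE, BF, BJ, BM, DF, DG, DJ, DL, EF, EG, EL, EM, FG, FJ, FL, GJ, GM, JL, JM, LM
  2-simplices (18): ABE, ABM, ADG, ADL, AEG, ALM, BDF, BDJ, BEF, BJM, DFG, DJL, EFL, EGM, ELM, FGJ, FJL, GJM

so the chain groups are C_0 ≅ Z^9, C_1 ≅ Z^27, C_2 ≅ Z^18.

The boundary map ∂_1: C_1 → C_0 sends each edge [p,q] (with p < q) to q − p. For instance
  ∂EL = L − E.
This gives a 9×27 integer matrix of rank 8; reducing to Smith normal form yields diagonal entries (1,1,1,1,1,1,1,1).

Boundary ∂_2: C_2 → C_1 acts by ∂[p,q,r] = [q,r] − [p,r] + [p,q]. For instance
  ∂AEG = EG − AG + AE,
  ∂EGM = GM − EM + EG.
The 27×18 boundary matrix has rank 18 and Smith normal form diag(1,1,1,1,1,1,1,1,1,1,1,1,1,1,1,1,1,2).

Reading off H_k = ker ∂_k / im ∂_{k+1}:

  H_0: rank C_0 − rank ∂_1 = 9 − 8 = 1, and the invariant factors of ∂_1 are all 1, so H_0 ≅ Z.
  H_1: rank ker ∂_1 − rank ∂_2 = (27 − 8) − 18 = 1, and ∂_2 has invariant factor 2 > 1, so H_1 ≅ Z ⊕ Z/2.
  H_2: rank ker ∂_2 − rank ∂_3 = (18 − 18) − 0 = 0, and there is no ∂_3, so H_2 ≅ 0.

As a check, the Euler characteristic is 9 − 27 + 18 = 0, which agrees with 1 − 1 + 0 = 0.

H_0 = Z,  H_1 = Z ⊕ Z/2,  H_2 = 0.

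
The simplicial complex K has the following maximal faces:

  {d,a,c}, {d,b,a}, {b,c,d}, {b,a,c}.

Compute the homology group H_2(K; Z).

Take the total order a < b < c < d on the vertex set. Then K (dimension 2) consists of the simplices:

  0-simplices (4): a, b, c, d
  1-simplices (6): ab, ac, ad, bc, bd, cd
  2-simplices (4): abc, abd, acd, bcd

Hence C_0 ≅ Z^4, C_1 ≅ Z^6, C_2 ≅ Z^4.

∂_1: C_1 → C_0 is given by ∂[p,q] = [q] − [p]. For instance
  ∂ab = b − a.
This gives a 4×6 integer matrix of rank 3; reducing to Smith normal form yields diagonal entries (1,1,1).

Boundary ∂_2: C_2 → C_1 maps a triangle to the signed sum of its edges. For instance
  ∂abd = bd − ad + ab,
  ∂abc = bc − ac + ab.
As a 6×4 matrix over Z this has rank 3, with invariant factors (1,1,1).

Computing H_k = (kernel of ∂_k) / (image of ∂_{k+1}):

  H_2: rank ker ∂_2 − rank ∂_3 = (4 − 3) − 0 = 1, and there is no ∂_3, so H_2 ≅ Z.

H_2 ≅ Z.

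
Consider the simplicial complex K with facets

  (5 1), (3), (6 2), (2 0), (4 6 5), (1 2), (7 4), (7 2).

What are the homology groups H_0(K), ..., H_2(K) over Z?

Take the total order 0 < 1 < 2 < 3 < 4 < 5 < 6 < 7 on the vertex set. Then K (dimension 2) consists of the simplices:

  0-simplices (8): [0], [1], [2], [3], [4], [5], [6], [7]
  1-simplices (9): [0,2], [1,2], [1,5], [2,6], [2,7], [4,5], [4,6], [4,7], [5,6]
  2-simplices (1): [4,5,6]

giving chain groups C_0 ≅ Z^8, C_1 ≅ Z^9, C_2 ≅ Z^1.

∂_1: C_1 → C_0 maps an edge to its endpoints' difference, ∂[p,q] = q − p. For instance
  ∂[1,5] = [5] − [1].
The 8×9 boundary matrix has rank 6 and Smith normal form diag(1,1,1,1,1,1).

∂_2: C_2 → C_1 maps a triangle to the signed sum of its edges. For instance
  ∂[4,5,6] = [5,6] − [4,6] + [4,5].
As a 9×1 matrix over Z this has rank 1, with invariant factors (1).

From H_k ≅ ker(∂_k) / im(∂_{k+1}) we obtain:

  H_0: rank C_0 − rank ∂_1 = 8 − 6 = 2, and the invariant factors of ∂_1 are all 1, so H_0 = Z^2.
  H_1: rank ker ∂_1 − rank ∂_2 = (9 − 6) − 1 = 2, and the invariant factors of ∂_2 are all 1, so H_1 = Z^2.
  H_2: rank ker ∂_2 − rank ∂_3 = (1 − 1) − 0 = 0, and there is no ∂_3, so H_2 = 0.

As a check, the Euler characteristic is 8 − 9 + 1 = 0, which agrees with 2 − 2 + 0 = 0.

H_0 ≅ Z^2,  H_1 ≅ Z^2,  H_2 = 0.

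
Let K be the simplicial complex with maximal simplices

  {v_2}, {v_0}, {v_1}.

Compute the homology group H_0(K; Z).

H_0 ≅ Z^3.

Take the total order v_0 < v_1 < v_2 on the vertex set. Then K (dimension 0) consists of the simplices:

  0-simplices (3): [v_0], [v_1], [v_2]

so the chain groups are C_0 ≅ Z^3.

Reading off H_k = ker ∂_k / im ∂_{k+1}:

  H_0: rank C_0 − rank ∂_1 = 3 − 0 = 3, and there is no ∂_1, so H_0 ≅ Z^3.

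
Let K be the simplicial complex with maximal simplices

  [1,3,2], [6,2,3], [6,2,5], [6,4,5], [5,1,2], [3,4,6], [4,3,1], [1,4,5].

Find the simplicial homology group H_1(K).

Order the vertices as 1 < 2 < 3 < 4 < 5 < 6. Listing each simplex with vertices in this order, K has dimension 2 with simplices:

  0-simplices (6): [1], [2], [3], [4], [5], [6]
  1-simplices (12): [1,2], [1,3], [1,4], [1,5], [2,3], [2,5], [2,6], [3,4], [3,6], [4,5], [4,6], [5,6]
  2-simplices (8): [1,2,3], [1,2,5], [1,3,4], [1,4,5], [2,3,6], [2,5,6], [3,4,6], [4,5,6]

Hence C_0 ≅ Z^6, C_1 ≅ Z^12, C_2 ≅ Z^8.

The boundary map ∂_1: C_1 → C_0 sends each edge [p,q] (with p < q) to q − p. For instance
  ∂[4,5] = [5] − [4].
This gives a 6×12 integer matrix of rank 5; reducing to Smith normal form yields diagonal entries (1,1,1,1,1).

The boundary map ∂_2: C_2 → C_1 sends each 2-simplex [p,q,r] to [q,r] − [p,r] + [p,q]. For instance
  ∂[2,3,6] = [3,6] − [2,6] + [2,3],
  ∂[1,4,5] = [4,5] − [1,5] + [1,4].
The 12×8 boundary matrix has rank 7 and Smith normal form diag(1,1,1,1,1,1,1).

Reading off H_k = ker ∂_k / im ∂_{k+1}:

  H_1: rank ker ∂_1 − rank ∂_2 = (12 − 5) − 7 = 0, and the invariant factors of ∂_2 are all 1, so H_1 ≅ 0.

H_1 ≅ 0.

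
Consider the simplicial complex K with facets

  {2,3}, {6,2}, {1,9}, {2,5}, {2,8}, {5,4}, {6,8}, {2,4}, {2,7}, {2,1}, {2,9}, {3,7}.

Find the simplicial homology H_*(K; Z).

H_0 = Z,  H_1 = Z^4.

K has 9 vertices, 12 edges.
rank ∂_0 = 0, rank ∂_1 = 8 ⇒ b_0 = 9 − 0 − 8 = 1; all invariant factors of ∂_1 are 1 so no torsion. So H_0 = Z.
rank ∂_1 = 8, rank ∂_2 = 0 ⇒ b_1 = 12 − 8 − 0 = 4. So H_1 = Z^4.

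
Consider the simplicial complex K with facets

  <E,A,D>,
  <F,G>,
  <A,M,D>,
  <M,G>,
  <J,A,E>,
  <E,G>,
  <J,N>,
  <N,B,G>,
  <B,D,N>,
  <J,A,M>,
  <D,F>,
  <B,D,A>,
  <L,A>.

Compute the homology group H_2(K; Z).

H_2 = 0.

We work with the vertex ordering A < B < D < E < F < G < J < L < M < N. The simplices of K, each written with vertices in increasing order, are:

  0-simplices (10): A, B, D, E, F, G, J, L, M, N
  1-simplices (20): AB, AD, AE, AJ, AL, AM, BD, BG, BN, DE, DF, DM, DN, EG, EJ, FG, GM, GN, JM, JN
  2-simplices (7): ABD, ADE, ADM, AEJ, AJM, BDN, BGN

giving chain groups C_0 ≅ Z^10, C_1 ≅ Z^20, C_2 ≅ Z^7.

∂_1: C_1 → C_0 is given by ∂[p,q] = [q] − [p]. For instance
  ∂DE = E − D.
As a 10×20 matrix over Z this has rank 9, with invariant factors (1,1,1,1,1,1,1,1,1).

The boundary map ∂_2: C_2 → C_1 acts by ∂[p,q,r] = [q,r] − [p,r] + [p,q]. For instance
  ∂BGN = GN − BN + BG,
  ∂AEJ = EJ − AJ + AE.
This gives a 20×7 integer matrix of rank 7; reducing to Smith normal form yields diagonal entries (1,1,1,1,1,1,1).

Now H_k = ker ∂_k / im ∂_{k+1}, so:

  H_2: rank ker ∂_2 − rank ∂_3 = (7 − 7) − 0 = 0, and there is no ∂_3, so H_2 = 0.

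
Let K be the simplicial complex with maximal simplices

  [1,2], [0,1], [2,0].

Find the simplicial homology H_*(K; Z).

K has 3 vertices, 3 edges.
rank ∂_0 = 0, rank ∂_1 = 2 ⇒ b_0 = 3 − 0 − 2 = 1; all invariant factors of ∂_1 are 1 so no torsion. So H_0 ≅ Z.
rank ∂_1 = 2, rank ∂_2 = 0 ⇒ b_1 = 3 − 2 − 0 = 1. So H_1 ≅ Z.

H_0 ≅ Z,  H_1 ≅ Z.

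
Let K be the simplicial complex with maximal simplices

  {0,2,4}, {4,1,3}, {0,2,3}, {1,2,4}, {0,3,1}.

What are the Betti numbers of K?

b_0 = 1, b_1 = 1, b_2 = 0.

K has 5 vertices, 10 edges, 5 triangles.
rank ∂_0 = 0, rank ∂_1 = 4 ⇒ b_0 = 5 − 0 − 4 = 1; all invariant factors of ∂_1 are 1 so no torsion. So H_0 = Z.
rank ∂_1 = 4, rank ∂_2 = 5 ⇒ b_1 = 10 − 4 − 5 = 1; all invariant factors of ∂_2 are 1 so no torsion. So H_1 = Z.
rank ∂_2 = 5, rank ∂_3 = 0 ⇒ b_2 = 5 − 5 − 0 = 0. So H_2 = 0.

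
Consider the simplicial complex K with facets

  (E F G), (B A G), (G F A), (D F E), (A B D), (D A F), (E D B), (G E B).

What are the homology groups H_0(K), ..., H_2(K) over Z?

We work with the vertex ordering A < B < D < E < F < G. The simplices of K, each written with vertices in increasing order, are:

  0-simplices (6): A, B, D, E, F, G
  1-simplices (12): AB, AD, AF, AG, BD, BE, BG, DE, DF, EF, EG, FG
  2-simplices (8): ABD, ABG, ADF, AFG, BDE, BEG, DEF, EFG

Hence C_0 ≅ Z^6, C_1 ≅ Z^12, C_2 ≅ Z^8.

∂_1: C_1 → C_0 sends each edge [p,q] (with p < q) to q − p. For instance
  ∂AG = G − A.
The resulting 6×12 matrix has rank 5, and its Smith normal form has invariant factors (1,1,1,1,1).

The boundary map ∂_2: C_2 → C_1 maps a triangle to the signed sum of its edges. For instance
  ∂EFG = FG − EG + EF,
  ∂BDE = DE − BE + BD.
The 12×8 boundary matrix has rank 7 and Smith normal form diag(1,1,1,1,1,1,1).

From H_k ≅ ker(∂_k) / im(∂_{k+1}) we obtain:

  H_0: rank C_0 − rank ∂_1 = 6 − 5 = 1, and the invariant factors of ∂_1 are all 1, so H_0 ≅ Z.
  H_1: rank ker ∂_1 − rank ∂_2 = (12 − 5) − 7 = 0, and the invariant factors of ∂_2 are all 1, so H_1 ≅ 0.
  H_2: rank ker ∂_2 − rank ∂_3 = (8 − 7) − 0 = 1, and there is no ∂_3, so H_2 ≅ Z.

H_0 ≅ Z,  H_1 = 0,  H_2 ≅ Z.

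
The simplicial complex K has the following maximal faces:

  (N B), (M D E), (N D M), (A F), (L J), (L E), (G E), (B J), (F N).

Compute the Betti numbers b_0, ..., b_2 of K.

b_0 = 1, b_1 = 1, b_2 = 0.

Take the total order A < B < D < E < F < G < J < L < M < N on the vertex set. Then K (dimension 2) consists of the simplices:

  0-simplices (10): A, B, D, E, F, G, J, L, M, N
  1-simplices (12): AF, BJ, BN, DE, DM, DN, EG, EL, EM, FN, JL, MN
  2-simplices (2): DEM, DMN

giving chain groups C_0 ≅ Z^10, C_1 ≅ Z^12, C_2 ≅ Z^2.

The boundary map ∂_1: C_1 → C_0 sends each edge [p,q] (with p < q) to q − p. For instance
  ∂BJ = J − B.
The resulting 10×12 matrix has rank 9, and its Smith normal form has invariant factors (1,1,1,1,1,1,1,1,1).

The boundary map ∂_2: C_2 → C_1 maps a triangle to the signed sum of its edges. For instance
  ∂DEM = EM − DM + DE,
  ∂DMN = MN − DN + DM.
The resulting 12×2 matrix has rank 2, and its Smith normal form has invariant factors (1,1).

Now H_k = ker ∂_k / im ∂_{k+1}, so:

  H_0: rank C_0 − rank ∂_1 = 10 − 9 = 1, and the invariant factors of ∂_1 are all 1, so H_0 = Z.
  H_1: rank ker ∂_1 − rank ∂_2 = (12 − 9) − 2 = 1, and the invariant factors of ∂_2 are all 1, so H_1 = Z.
  H_2: rank ker ∂_2 − rank ∂_3 = (2 − 2) − 0 = 0, and there is no ∂_3, so H_2 = 0.

As a check, the Euler characteristic is 10 − 12 + 2 = 0, which agrees with 1 − 1 + 0 = 0.

Hence the Betti numbers are b_0 = 1, b_1 = 1, b_2 = 0.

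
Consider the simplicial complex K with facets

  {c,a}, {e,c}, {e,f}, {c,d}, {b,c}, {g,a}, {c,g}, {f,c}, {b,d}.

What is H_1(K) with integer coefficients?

Take the total order a < b < c < d < e < f < g on the vertex set. Then K (dimension 1) consists of the simplices:

  0-simplices (7): a, b, c, d, e, f, g
  1-simplices (9): ac, ag, bc, bd, cd, ce, cf, cg, ef

so the chain groups are C_0 ≅ Z^7, C_1 ≅ Z^9.

Boundary ∂_1: C_1 → C_0 sends each edge [p,q] (with p < q) to q − p. For instance
  ∂cg = g − c.
The 7×9 boundary matrix has rank 6 and Smith normal form diag(1,1,1,1,1,1).

Now H_k = ker ∂_k / im ∂_{k+1}, so:

  H_1: rank ker ∂_1 − rank ∂_2 = (9 − 6) − 0 = 3, and there is no ∂_2, so H_1 = Z^3.

H_1 ≅ Z^3.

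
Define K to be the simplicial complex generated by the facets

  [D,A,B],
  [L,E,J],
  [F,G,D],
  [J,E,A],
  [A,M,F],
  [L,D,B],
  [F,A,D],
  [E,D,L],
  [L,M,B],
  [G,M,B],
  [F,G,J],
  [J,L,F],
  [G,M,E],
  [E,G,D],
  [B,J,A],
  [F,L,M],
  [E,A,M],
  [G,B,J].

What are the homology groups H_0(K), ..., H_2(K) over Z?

Take the total order A < B < D < E < F < G < J < L < M on the vertex set. Then K (dimension 2) consists of the simplices:

  0-simplices (9): A, B, D, E, F, G, J, L, M
  1-simplices (27): AB, AD, AE, AF, AJ, AM, BD, BG, BJ, BL, BM, DE, DF, DG, DL, EG, EJ, EL, EM, FG, FJ, FL, FM, GJ, GM, JL, LM
  2-simplices (18): ABD, ABJ, ADF, AEJ, AEM, AFM, BDL, BGJ, BGM, BLM, DEG, DEL, DFG, EGM, EJL, FGJ, FJL, FLM

Hence C_0 ≅ Z^9, C_1 ≅ Z^27, C_2 ≅ Z^18.

∂_1: C_1 → C_0 sends each edge [p,q] (with p < q) to q − p.
This gives a 9×27 integer matrix of rank 8; reducing to Smith normal form yields diagonal entries (1,1,1,1,1,1,1,1).

The boundary map ∂_2: C_2 → C_1 acts by ∂[p,q,r] = [q,r] − [p,r] + [p,q]. For instance
  ∂BGJ = GJ − BJ + BG,
  ∂BDL = DL − BL + BD.
The 27×18 boundary matrix has rank 17 and Smith normal form diag(1,1,1,1,1,1,1,1,1,1,1,1,1,1,1,1,1).

From H_k ≅ ker(∂_k) / im(∂_{k+1}) we obtain:

  H_0: rank C_0 − rank ∂_1 = 9 − 8 = 1, and the invariant factors of ∂_1 are all 1, so H_0 = Z.
  H_1: rank ker ∂_1 − rank ∂_2 = (27 − 8) − 17 = 2, and the invariant factors of ∂_2 are all 1, so H_1 = Z^2.
  H_2: rank ker ∂_2 − rank ∂_3 = (18 − 17) − 0 = 1, and there is no ∂_3, so H_2 = Z.

(K is a triangulation of the torus T^2.)

H_0 ≅ Z,  H_1 ≅ Z^2,  H_2 ≅ Z.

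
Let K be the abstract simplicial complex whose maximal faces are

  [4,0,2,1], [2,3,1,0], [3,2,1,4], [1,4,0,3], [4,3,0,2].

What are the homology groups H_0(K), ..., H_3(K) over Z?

K has 5 vertices, 10 edges, 10 triangles, 5 3-simplices.
rank ∂_0 = 0, rank ∂_1 = 4 ⇒ b_0 = 5 − 0 − 4 = 1; all invariant factors of ∂_1 are 1 so no torsion. So H_0 = Z.
rank ∂_1 = 4, rank ∂_2 = 6 ⇒ b_1 = 10 − 4 − 6 = 0; all invariant factors of ∂_2 are 1 so no torsion. So H_1 = 0.
rank ∂_2 = 6, rank ∂_3 = 4 ⇒ b_2 = 10 − 6 − 4 = 0; all invariant factors of ∂_3 are 1 so no torsion. So H_2 = 0.
rank ∂_3 = 4, rank ∂_4 = 0 ⇒ b_3 = 5 − 4 − 0 = 1. So H_3 = Z.

H_0 = Z,  H_1 = 0,  H_2 = 0,  H_3 = Z.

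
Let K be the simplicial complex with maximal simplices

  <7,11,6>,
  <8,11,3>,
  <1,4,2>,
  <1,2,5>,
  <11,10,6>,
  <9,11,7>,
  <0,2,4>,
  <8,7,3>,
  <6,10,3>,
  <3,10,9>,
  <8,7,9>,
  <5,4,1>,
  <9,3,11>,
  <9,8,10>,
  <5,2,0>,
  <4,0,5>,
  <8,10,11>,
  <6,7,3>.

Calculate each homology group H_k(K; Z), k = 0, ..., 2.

H_0 ≅ Z^2,  H_1 ≅ Z/2,  H_2 ≅ Z.

We work with the vertex ordering 0 < 1 < 2 < 3 < 4 < 5 < 6 < 7 < 8 < 9 < 10 < 11. The simplices of K, each written with vertices in increasing order, are:

  0-simplices (12): [0], [1], [2], [3], [4], [5], [6], [7], [8], [9], [10], [11]
  1-simplices (27): (27 of them)
  2-simplices (18): (18 of them)

Hence C_0 ≅ Z^12, C_1 ≅ Z^27, C_2 ≅ Z^18.

Boundary ∂_1: C_1 → C_0 maps an edge to its endpoints' difference, ∂[p,q] = q − p. For instance
  ∂[0,2] = [2] − [0].
As a 12×27 matrix over Z this has rank 10, with invariant factors (1,1,1,1,1,1,1,1,1,1).

The boundary map ∂_2: C_2 → C_1 maps a triangle to the signed sum of its edges. For instance
  ∂[1,2,5] = [2,5] − [1,5] + [1,2],
  ∂[3,8,11] = [8,11] − [3,11] + [3,8].
As a 27×18 matrix over Z this has rank 17, with invariant factors (1,1,1,1,1,1,1,1,1,1,1,1,1,1,1,1,2).

Computing H_k = (kernel of ∂_k) / (image of ∂_{k+1}):

  H_0: rank C_0 − rank ∂_1 = 12 − 10 = 2, and the invariant factors of ∂_1 are all 1, so H_0 ≅ Z^2.
  H_1: rank ker ∂_1 − rank ∂_2 = (27 − 10) − 17 = 0, and ∂_2 has invariant factor 2 > 1, so H_1 ≅ Z/2.
  H_2: rank ker ∂_2 − rank ∂_3 = (18 − 17) − 0 = 1, and there is no ∂_3, so H_2 ≅ Z.

(K is a triangulation of the disjoint union of the 2-sphere S^2 and the real projective plane RP^2.)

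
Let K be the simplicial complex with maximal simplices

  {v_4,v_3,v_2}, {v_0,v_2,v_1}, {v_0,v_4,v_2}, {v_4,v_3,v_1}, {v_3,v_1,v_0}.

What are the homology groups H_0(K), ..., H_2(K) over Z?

Take the total order v_0 < v_1 < v_2 < v_3 < v_4 on the vertex set. Then K (dimension 2) consists of the simplices:

  0-simplices (5): [v_0], [v_1], [v_2], [v_3], [v_4]
  1-simplices (10): [v_0,v_1], [v_0,v_2], [v_0,v_3], [v_0,v_4], [v_1,v_2], [v_1,v_3], [v_1,v_4], [v_2,v_3], [v_2,v_4], [v_3,v_4]
  2-simplices (5): [v_0,v_1,v_2], [v_0,v_1,v_3], [v_0,v_2,v_4], [v_1,v_3,v_4], [v_2,v_3,v_4]

giving chain groups C_0 ≅ Z^5, C_1 ≅ Z^10, C_2 ≅ Z^5.

The boundary map ∂_1: C_1 → C_0 is given by ∂[p,q] = [q] − [p]. For instance
  ∂[v_2,v_3] = [v_3] − [v_2].
The resulting 5×10 matrix has rank 4, and its Smith normal form has invariant factors (1,1,1,1).

∂_2: C_2 → C_1 sends each 2-simplex [p,q,r] to [q,r] − [p,r] + [p,q]. For instance
  ∂[v_0,v_1,v_2] = [v_1,v_2] − [v_0,v_2] + [v_0,v_1],
  ∂[v_2,v_3,v_4] = [v_3,v_4] − [v_2,v_4] + [v_2,v_3].
This gives a 10×5 integer matrix of rank 5; reducing to Smith normal form yields diagonal entries (1,1,1,1,1).

From H_k ≅ ker(∂_k) / im(∂_{k+1}) we obtain:

  H_0: rank C_0 − rank ∂_1 = 5 − 4 = 1, and the invariant factors of ∂_1 are all 1, so H_0 = Z.
  H_1: rank ker ∂_1 − rank ∂_2 = (10 − 4) − 5 = 1, and the invariant factors of ∂_2 are all 1, so H_1 = Z.
  H_2: rank ker ∂_2 − rank ∂_3 = (5 − 5) − 0 = 0, and there is no ∂_3, so H_2 = 0.

(K is a triangulation of the Möbius band.)

H_0 ≅ Z,  H_1 ≅ Z,  H_2 = 0.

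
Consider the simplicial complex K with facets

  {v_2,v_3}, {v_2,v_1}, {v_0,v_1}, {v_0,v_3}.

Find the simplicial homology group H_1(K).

H_1 ≅ Z.

K has 4 vertices, 4 edges.
rank ∂_1 = 3, rank ∂_2 = 0 ⇒ b_1 = 4 − 3 − 0 = 1. So H_1 ≅ Z.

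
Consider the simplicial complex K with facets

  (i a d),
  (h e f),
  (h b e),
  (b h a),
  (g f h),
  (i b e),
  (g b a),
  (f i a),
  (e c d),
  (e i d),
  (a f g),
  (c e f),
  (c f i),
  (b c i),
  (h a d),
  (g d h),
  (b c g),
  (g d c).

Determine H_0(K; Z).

H_0 ≅ Z.

K has 9 vertices, 27 edges, 18 triangles.
rank ∂_0 = 0, rank ∂_1 = 8 ⇒ b_0 = 9 − 0 − 8 = 1; all invariant factors of ∂_1 are 1 so no torsion. So H_0 = Z.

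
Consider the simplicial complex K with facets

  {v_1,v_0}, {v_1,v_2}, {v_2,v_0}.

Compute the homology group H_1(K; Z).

K has 3 vertices, 3 edges.
rank ∂_1 = 2, rank ∂_2 = 0 ⇒ b_1 = 3 − 2 − 0 = 1. So H_1 = Z.

H_1 ≅ Z.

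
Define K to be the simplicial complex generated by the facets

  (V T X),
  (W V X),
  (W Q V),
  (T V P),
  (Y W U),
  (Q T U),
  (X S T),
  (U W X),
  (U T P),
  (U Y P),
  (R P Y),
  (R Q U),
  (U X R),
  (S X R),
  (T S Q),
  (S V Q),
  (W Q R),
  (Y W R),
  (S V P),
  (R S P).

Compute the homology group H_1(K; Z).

H_1 ≅ Z × Z/2.

Fix the vertex order P < Q < R < S < T < U < V < W < X < Y and write every simplex with vertices in increasing order. Then dim K = 2 and the simplices of K are:

  0-simplices (10): P, Q, R, S, T, U, V, W, X, Y
  1-simplices (30): PR, PS, PT, PU, PV, PY, QR, QS, QT, QU, QV, QW, RS, RU, RW, RX, RY, ST, SV, SX, TU, TV, TX, UW, UX, UY, VW, VX, WX, WY
  2-simplices (20): PRS, PRY, PSV, PTU, PTV, PUY, QRU, QRW, QST, QSV, QTU, QVW, RSX, RUX, RWY, STX, TVX, UWX, UWY, VWX

so the chain groups are C_0 ≅ Z^10, C_1 ≅ Z^30, C_2 ≅ Z^20.

Boundary ∂_1: C_1 → C_0 sends each edge [p,q] (with p < q) to q − p.
The 10×30 boundary matrix has rank 9 and Smith normal form diag(1,1,1,1,1,1,1,1,1).

∂_2: C_2 → C_1 maps a triangle to the signed sum of its edges. For instance
  ∂QRW = RW − QW + QR,
  ∂UWY = WY − UY + UW.
The resulting 30×20 matrix has rank 20, and its Smith normal form has invariant factors (1,1,1,1,1,1,1,1,1,1,1,1,1,1,1,1,1,1,1,2).

Reading off H_k = ker ∂_k / im ∂_{k+1}:

  H_1: rank ker ∂_1 − rank ∂_2 = (30 − 9) − 20 = 1, and ∂_2 has invariant factor 2 > 1, so H_1 ≅ Z × Z/2.

(K is a triangulation of the Klein bottle.)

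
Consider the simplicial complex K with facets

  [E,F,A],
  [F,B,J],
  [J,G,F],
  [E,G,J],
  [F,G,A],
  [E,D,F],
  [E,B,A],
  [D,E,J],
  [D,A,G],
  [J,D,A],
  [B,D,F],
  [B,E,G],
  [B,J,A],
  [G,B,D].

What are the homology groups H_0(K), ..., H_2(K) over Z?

H_0 = Z,  H_1 = Z^2,  H_2 = Z.

Fix the vertex order A < B < D < E < F < G < J and write every simplex with vertices in increasing order. Then dim K = 2 and the simplices of K are:

  0-simplices (7): A, B, D, E, F, G, J
  1-simplices (21): AB, AD, AE, AF, AG, AJ, BD, BE, BF, BG, BJ, DE, DF, DG, DJ, EF, EG, EJ, FG, FJ, GJ
  2-simplices (14): ABE, ABJ, ADG, ADJ, AEF, AFG, BDF, BDG, BEG, BFJ, DEF, DEJ, EGJ, FGJ

Hence C_0 ≅ Z^7, C_1 ≅ Z^21, C_2 ≅ Z^14.

Boundary ∂_1: C_1 → C_0 sends each edge [p,q] (with p < q) to q − p. For instance
  ∂DG = G − D.
This gives a 7×21 integer matrix of rank 6; reducing to Smith normal form yields diagonal entries (1,1,1,1,1,1).

Boundary ∂_2: C_2 → C_1 acts by ∂[p,q,r] = [q,r] − [p,r] + [p,q]. For instance
  ∂EGJ = GJ − EJ + EG,
  ∂BDF = DF − BF + BD.
The resulting 21×14 matrix has rank 13, and its Smith normal form has invariant factors (1,1,1,1,1,1,1,1,1,1,1,1,1).

Computing H_k = (kernel of ∂_k) / (image of ∂_{k+1}):

  H_0: rank C_0 − rank ∂_1 = 7 − 6 = 1, and the invariant factors of ∂_1 are all 1, so H_0 ≅ Z.
  H_1: rank ker ∂_1 − rank ∂_2 = (21 − 6) − 13 = 2, and the invariant factors of ∂_2 are all 1, so H_1 ≅ Z^2.
  H_2: rank ker ∂_2 − rank ∂_3 = (14 − 13) − 0 = 1, and there is no ∂_3, so H_2 ≅ Z.

As a check, the Euler characteristic is 7 − 21 + 14 = 0, which agrees with 1 − 2 + 1 = 0.
(K is a triangulation of the torus T^2.)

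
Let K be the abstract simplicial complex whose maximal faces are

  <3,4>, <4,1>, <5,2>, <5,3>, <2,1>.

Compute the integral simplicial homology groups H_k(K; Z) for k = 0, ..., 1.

We work with the vertex ordering 1 < 2 < 3 < 4 < 5. The simplices of K, each written with vertices in increasing order, are:

  0-simplices (5): [1], [2], [3], [4], [5]
  1-simplices (5): [1,2], [1,4], [2,5], [3,4], [3,5]

so the chain groups are C_0 ≅ Z^5, C_1 ≅ Z^5.

Boundary ∂_1: C_1 → C_0 sends each edge [p,q] (with p < q) to q − p.
This gives a 5×5 integer matrix of rank 4; reducing to Smith normal form yields diagonal entries (1,1,1,1).

Computing H_k = (kernel of ∂_k) / (image of ∂_{k+1}):

  H_0: rank C_0 − rank ∂_1 = 5 − 4 = 1, and the invariant factors of ∂_1 are all 1, so H_0 ≅ Z.
  H_1: rank ker ∂_1 − rank ∂_2 = (5 − 4) − 0 = 1, and there is no ∂_2, so H_1 ≅ Z.

H_0 = Z,  H_1 = Z.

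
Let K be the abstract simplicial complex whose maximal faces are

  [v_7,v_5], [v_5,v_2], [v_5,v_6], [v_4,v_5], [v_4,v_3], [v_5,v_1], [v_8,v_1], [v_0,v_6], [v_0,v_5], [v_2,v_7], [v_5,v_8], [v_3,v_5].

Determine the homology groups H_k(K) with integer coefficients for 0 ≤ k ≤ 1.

H_0 = Z,  H_1 = Z^4.

Fix the vertex order v_0 < v_1 < v_2 < v_3 < v_4 < v_5 < v_6 < v_7 < v_8 and write every simplex with vertices in increasing order. Then dim K = 1 and the simplices of K are:

  0-simplices (9): [v_0], [v_1], [v_2], [v_3], [v_4], [v_5], [v_6], [v_7], [v_8]
  1-simplices (12): [v_0,v_5], [v_0,v_6], [v_1,v_5], [v_1,v_8], [v_2,v_5], [v_2,v_7], [v_3,v_4], [v_3,v_5], [v_4,v_5], [v_5,v_6], [v_5,v_7], [v_5,v_8]

Hence C_0 ≅ Z^9, C_1 ≅ Z^12.

Boundary ∂_1: C_1 → C_0 is given by ∂[p,q] = [q] − [p]. For instance
  ∂[v_5,v_8] = [v_8] − [v_5].
The resulting 9×12 matrix has rank 8, and its Smith normal form has invariant factors (1,1,1,1,1,1,1,1).

Computing H_k = (kernel of ∂_k) / (image of ∂_{k+1}):

  H_0: rank C_0 − rank ∂_1 = 9 − 8 = 1, and the invariant factors of ∂_1 are all 1, so H_0 ≅ Z.
  H_1: rank ker ∂_1 − rank ∂_2 = (12 − 8) − 0 = 4, and there is no ∂_2, so H_1 ≅ Z^4.

(K is a triangulation of a wedge of 4 circles.)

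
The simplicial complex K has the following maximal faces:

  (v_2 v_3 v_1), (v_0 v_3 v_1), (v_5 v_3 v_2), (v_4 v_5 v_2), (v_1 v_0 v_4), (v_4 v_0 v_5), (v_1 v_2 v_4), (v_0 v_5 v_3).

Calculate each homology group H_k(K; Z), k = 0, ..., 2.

We work with the vertex ordering v_0 < v_1 < v_2 < v_3 < v_4 < v_5. The simplices of K, each written with vertices in increasing order, are:

  0-simplices (6): [v_0], [v_1], [v_2], [v_3], [v_4], [v_5]
  1-simplices (12): [v_0,v_1], [v_0,v_3], [v_0,v_4], [v_0,v_5], [v_1,v_2], [v_1,v_3], [v_1,v_4], [v_2,v_3], [v_2,v_4], [v_2,v_5], [v_3,v_5], [v_4,v_5]
  2-simplices (8): [v_0,v_1,v_3], [v_0,v_1,v_4], [v_0,v_3,v_5], [v_0,v_4,v_5], [v_1,v_2,v_3], [v_1,v_2,v_4], [v_2,v_3,v_5], [v_2,v_4,v_5]

so the chain groups are C_0 ≅ Z^6, C_1 ≅ Z^12, C_2 ≅ Z^8.

Boundary ∂_1: C_1 → C_0 is given by ∂[p,q] = [q] − [p]. For instance
  ∂[v_0,v_4] = [v_4] − [v_0].
As a 6×12 matrix over Z this has rank 5, with invariant factors (1,1,1,1,1).

The boundary map ∂_2: C_2 → C_1 acts by ∂[p,q,r] = [q,r] − [p,r] + [p,q]. For instance
  ∂[v_1,v_2,v_4] = [v_2,v_4] − [v_1,v_4] + [v_1,v_2],
  ∂[v_1,v_2,v_3] = [v_2,v_3] − [v_1,v_3] + [v_1,v_2].
The 12×8 boundary matrix has rank 7 and Smith normal form diag(1,1,1,1,1,1,1).

Reading off H_k = ker ∂_k / im ∂_{k+1}:

  H_0: rank C_0 − rank ∂_1 = 6 − 5 = 1, and the invariant factors of ∂_1 are all 1, so H_0 ≅ Z.
  H_1: rank ker ∂_1 − rank ∂_2 = (12 − 5) − 7 = 0, and the invariant factors of ∂_2 are all 1, so H_1 ≅ 0.
  H_2: rank ker ∂_2 − rank ∂_3 = (8 − 7) − 0 = 1, and there is no ∂_3, so H_2 ≅ Z.

(K is a triangulation of the 2-sphere S^2.)

H_0 ≅ Z,  H_1 = 0,  H_2 ≅ Z.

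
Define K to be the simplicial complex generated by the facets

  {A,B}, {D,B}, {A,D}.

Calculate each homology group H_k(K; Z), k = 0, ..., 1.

H_0 ≅ Z,  H_1 ≅ Z.

Take the total order A < B < D on the vertex set. Then K (dimension 1) consists of the simplices:

  0-simplices (3): A, B, D
  1-simplices (3): AB, AD, BD

giving chain groups C_0 ≅ Z^3, C_1 ≅ Z^3.

The boundary map ∂_1: C_1 → C_0 is given by ∂[p,q] = [q] − [p]. For instance
  ∂AB = B − A.
As a 3×3 matrix over Z this has rank 2, with invariant factors (1,1).

Reading off H_k = ker ∂_k / im ∂_{k+1}:

  H_0: rank C_0 − rank ∂_1 = 3 − 2 = 1, and the invariant factors of ∂_1 are all 1, so H_0 ≅ Z.
  H_1: rank ker ∂_1 − rank ∂_2 = (3 − 2) − 0 = 1, and there is no ∂_2, so H_1 ≅ Z.

As a check, the Euler characteristic is 3 − 3 = 0, which agrees with 1 − 1 = 0.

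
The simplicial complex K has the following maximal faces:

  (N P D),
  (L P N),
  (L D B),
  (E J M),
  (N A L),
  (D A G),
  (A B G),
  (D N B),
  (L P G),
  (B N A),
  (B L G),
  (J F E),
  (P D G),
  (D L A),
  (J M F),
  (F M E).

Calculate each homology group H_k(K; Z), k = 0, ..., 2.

H_0 = Z^2,  H_1 = Z/2,  H_2 = Z.

Take the total order A < B < D < E < F < G < J < L < M < N < P on the vertex set. Then K (dimension 2) consists of the simplices:

  0-simplices (11): A, B, D, E, F, G, J, L, M, N, P
  1-simplices (24): AB, AD, AG, AL, AN, BD, BG, BL, BN, DG, DL, DN, DP, EF, EJ, EM, FJ, FM, GL, GP, JM, LN, LP, NP
  2-simplices (16): ABG, ABN, ADG, ADL, ALN, BDL, BDN, BGL, DGP, DNP, EFJ, EFM, EJM, FJM, GLP, LNP

so the chain groups are C_0 ≅ Z^11, C_1 ≅ Z^24, C_2 ≅ Z^16.

Boundary ∂_1: C_1 → C_0 sends each edge [p,q] (with p < q) to q − p. For instance
  ∂EF = F − E.
This gives a 11×24 integer matrix of rank 9; reducing to Smith normal form yields diagonal entries (1,1,1,1,1,1,1,1,1).

The boundary map ∂_2: C_2 → C_1 sends each 2-simplex [p,q,r] to [q,r] − [p,r] + [p,q]. For instance
  ∂EJM = JM − EM + EJ,
  ∂FJM = JM − FM + FJ.
The 24×16 boundary matrix has rank 15 and Smith normal form diag(1,1,1,1,1,1,1,1,1,1,1,1,1,1,2).

Computing H_k = (kernel of ∂_k) / (image of ∂_{k+1}):

  H_0: rank C_0 − rank ∂_1 = 11 − 9 = 2, and the invariant factors of ∂_1 are all 1, so H_0 ≅ Z^2.
  H_1: rank ker ∂_1 − rank ∂_2 = (24 − 9) − 15 = 0, and ∂_2 has invariant factor 2 > 1, so H_1 ≅ Z/2.
  H_2: rank ker ∂_2 − rank ∂_3 = (16 − 15) − 0 = 1, and there is no ∂_3, so H_2 ≅ Z.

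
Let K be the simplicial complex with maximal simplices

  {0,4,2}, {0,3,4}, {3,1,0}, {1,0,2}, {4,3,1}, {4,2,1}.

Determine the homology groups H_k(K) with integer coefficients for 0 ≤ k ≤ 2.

K has 5 vertices, 9 edges, 6 triangles.
rank ∂_0 = 0, rank ∂_1 = 4 ⇒ b_0 = 5 − 0 − 4 = 1; all invariant factors of ∂_1 are 1 so no torsion. So H_0 = Z.
rank ∂_1 = 4, rank ∂_2 = 5 ⇒ b_1 = 9 − 4 − 5 = 0; all invariant factors of ∂_2 are 1 so no torsion. So H_1 = 0.
rank ∂_2 = 5, rank ∂_3 = 0 ⇒ b_2 = 6 − 5 − 0 = 1. So H_2 = Z.

H_0 ≅ Z,  H_1 = 0,  H_2 ≅ Z.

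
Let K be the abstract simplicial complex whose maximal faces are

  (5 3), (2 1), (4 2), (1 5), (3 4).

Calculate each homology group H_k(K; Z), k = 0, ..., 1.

H_0 = Z,  H_1 = Z.

We work with the vertex ordering 1 < 2 < 3 < 4 < 5. The simplices of K, each written with vertices in increasing order, are:

  0-simplices (5): [1], [2], [3], [4], [5]
  1-simplices (5): [1,2], [1,5], [2,4], [3,4], [3,5]

so the chain groups are C_0 ≅ Z^5, C_1 ≅ Z^5.

The boundary map ∂_1: C_1 → C_0 maps an edge to its endpoints' difference, ∂[p,q] = q − p. For instance
  ∂[2,4] = [4] − [2].
As a 5×5 matrix over Z this has rank 4, with invariant factors (1,1,1,1).

Now H_k = ker ∂_k / im ∂_{k+1}, so:

  H_0: rank C_0 − rank ∂_1 = 5 − 4 = 1, and the invariant factors of ∂_1 are all 1, so H_0 ≅ Z.
  H_1: rank ker ∂_1 − rank ∂_2 = (5 − 4) − 0 = 1, and there is no ∂_2, so H_1 ≅ Z.

As a check, the Euler characteristic is 5 − 5 = 0, which agrees with 1 − 1 = 0.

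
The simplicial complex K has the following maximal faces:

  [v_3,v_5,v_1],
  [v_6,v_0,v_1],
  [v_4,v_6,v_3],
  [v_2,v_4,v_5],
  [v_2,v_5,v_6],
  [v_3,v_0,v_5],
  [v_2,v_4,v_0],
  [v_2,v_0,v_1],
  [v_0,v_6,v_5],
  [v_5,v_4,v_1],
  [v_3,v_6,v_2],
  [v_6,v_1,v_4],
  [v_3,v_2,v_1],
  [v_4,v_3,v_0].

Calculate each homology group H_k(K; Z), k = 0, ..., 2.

H_0 = Z,  H_1 = Z^2,  H_2 = Z.

Take the total order v_0 < v_1 < v_2 < v_3 < v_4 < v_5 < v_6 on the vertex set. Then K (dimension 2) consists of the simplices:

  0-simplices (7): [v_0], [v_1], [v_2], [v_3], [v_4], [v_5], [v_6]
  1-simplices (21): (21 of them)
  2-simplices (14): (14 of them)

giving chain groups C_0 ≅ Z^7, C_1 ≅ Z^21, C_2 ≅ Z^14.

Boundary ∂_1: C_1 → C_0 is given by ∂[p,q] = [q] − [p].
The resulting 7×21 matrix has rank 6, and its Smith normal form has invariant factors (1,1,1,1,1,1).

Boundary ∂_2: C_2 → C_1 maps a triangle to the signed sum of its edges. For instance
  ∂[v_1,v_4,v_5] = [v_4,v_5] − [v_1,v_5] + [v_1,v_4],
  ∂[v_0,v_3,v_4] = [v_3,v_4] − [v_0,v_4] + [v_0,v_3].
This gives a 21×14 integer matrix of rank 13; reducing to Smith normal form yields diagonal entries (1,1,1,1,1,1,1,1,1,1,1,1,1).

Reading off H_k = ker ∂_k / im ∂_{k+1}:

  H_0: rank C_0 − rank ∂_1 = 7 − 6 = 1, and the invariant factors of ∂_1 are all 1, so H_0 ≅ Z.
  H_1: rank ker ∂_1 − rank ∂_2 = (21 − 6) − 13 = 2, and the invariant factors of ∂_2 are all 1, so H_1 ≅ Z^2.
  H_2: rank ker ∂_2 − rank ∂_3 = (14 − 13) − 0 = 1, and there is no ∂_3, so H_2 ≅ Z.

As a check, the Euler characteristic is 7 − 21 + 14 = 0, which agrees with 1 − 2 + 1 = 0.
(K is a triangulation of the torus T^2.)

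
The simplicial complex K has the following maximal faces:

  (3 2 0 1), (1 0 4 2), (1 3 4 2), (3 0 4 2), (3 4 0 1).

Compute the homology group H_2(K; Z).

Order the vertices as 0 < 1 < 2 < 3 < 4. Listing each simplex with vertices in this order, K has dimension 3 with simplices:

  0-simplices (5): [0], [1], [2], [3], [4]
  1-simplices (10): [0,1], [0,2], [0,3], [0,4], [1,2], [1,3], [1,4], [2,3], [2,4], [3,4]
  2-simplices (10): [0,1,2], [0,1,3], [0,1,4], [0,2,3], [0,2,4], [0,3,4], [1,2,3], [1,2,4], [1,3,4], [2,3,4]
  3-simplices (5): [0,1,2,3], [0,1,2,4], [0,1,3,4], [0,2,3,4], [1,2,3,4]

Hence C_0 ≅ Z^5, C_1 ≅ Z^10, C_2 ≅ Z^10, C_3 ≅ Z^5.

Boundary ∂_1: C_1 → C_0 sends each edge [p,q] (with p < q) to q − p.
The resulting 5×10 matrix has rank 4, and its Smith normal form has invariant factors (1,1,1,1).

The boundary map ∂_2: C_2 → C_1 sends each 2-simplex [p,q,r] to [q,r] − [p,r] + [p,q]. For instance
  ∂[0,2,3] = [2,3] − [0,3] + [0,2],
  ∂[1,3,4] = [3,4] − [1,4] + [1,3].
The 10×10 boundary matrix has rank 6 and Smith normal form diag(1,1,1,1,1,1).

Boundary ∂_3: C_3 → C_2 sends each 3-simplex σ to the alternating sum Σ_i (−1)^i (σ with its i-th vertex removed). For instance
  ∂[1,2,3,4] = [2,3,4] − [1,3,4] + [1,2,4] − [1,2,3],
  ∂[0,1,2,3] = [1,2,3] − [0,2,3] + [0,1,3] − [0,1,2].
As a 10×5 matrix over Z this has rank 4, with invariant factors (1,1,1,1).

Computing H_k = (kernel of ∂_k) / (image of ∂_{k+1}):

  H_2: rank ker ∂_2 − rank ∂_3 = (10 − 6) − 4 = 0, and the invariant factors of ∂_3 are all 1, so H_2 = 0.

H_2 ≅ 0.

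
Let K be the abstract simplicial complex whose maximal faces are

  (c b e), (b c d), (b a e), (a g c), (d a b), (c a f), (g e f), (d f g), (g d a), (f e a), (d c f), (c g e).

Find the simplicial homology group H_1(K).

H_1 = Z/2.

Fix the vertex order a < b < c < d < e < f < g and write every simplex with vertices in increasing order. Then dim K = 2 and the simplices of K are:

  0-simplices (7): a, b, c, d, e, f, g
  1-simplices (18): ab, ac, ad, ae, af, ag, bc, bd, be, cd, ce, cf, cg, df, dg, ef, eg, fg
  2-simplices (12): abd, abe, acf, acg, adg, aef, bcd, bce, cdf, ceg, dfg, efg

so the chain groups are C_0 ≅ Z^7, C_1 ≅ Z^18, C_2 ≅ Z^12.

The boundary map ∂_1: C_1 → C_0 is given by ∂[p,q] = [q] − [p]. For instance
  ∂ab = b − a.
As a 7×18 matrix over Z this has rank 6, with invariant factors (1,1,1,1,1,1).

The boundary map ∂_2: C_2 → C_1 sends each 2-simplex [p,q,r] to [q,r] − [p,r] + [p,q]. For instance
  ∂ceg = eg − cg + ce,
  ∂abd = bd − ad + ab.
The resulting 18×12 matrix has rank 12, and its Smith normal form has invariant factors (1,1,1,1,1,1,1,1,1,1,1,2).

Reading off H_k = ker ∂_k / im ∂_{k+1}:

  H_1: rank ker ∂_1 − rank ∂_2 = (18 − 6) − 12 = 0, and ∂_2 has invariant factor 2 > 1, so H_1 = Z/2.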